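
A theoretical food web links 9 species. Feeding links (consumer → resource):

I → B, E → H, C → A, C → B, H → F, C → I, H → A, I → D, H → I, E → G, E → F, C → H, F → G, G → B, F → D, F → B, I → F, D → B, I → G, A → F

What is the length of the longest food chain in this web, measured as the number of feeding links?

One longest chain: B → D → F → I → H → C.
It has 6 species and 5 links.

5 links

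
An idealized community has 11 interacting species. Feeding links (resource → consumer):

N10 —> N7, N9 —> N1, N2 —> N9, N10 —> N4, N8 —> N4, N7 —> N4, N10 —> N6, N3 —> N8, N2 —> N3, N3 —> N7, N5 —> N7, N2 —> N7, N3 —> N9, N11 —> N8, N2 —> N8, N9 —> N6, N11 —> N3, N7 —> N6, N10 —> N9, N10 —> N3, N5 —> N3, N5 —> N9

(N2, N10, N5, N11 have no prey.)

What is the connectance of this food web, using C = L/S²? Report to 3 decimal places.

C = 0.182

The web has S = 11 species and L = 22 feeding links.
C = L / S² = 22 / 121 = 0.1818 ≈ 0.182.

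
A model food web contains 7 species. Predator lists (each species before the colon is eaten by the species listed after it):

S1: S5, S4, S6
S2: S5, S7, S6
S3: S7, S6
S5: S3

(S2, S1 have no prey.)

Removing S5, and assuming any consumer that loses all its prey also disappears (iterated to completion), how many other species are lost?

1

Remove S5.
Round 1: S3 (all prey gone) → extinct.
No further losses. Total secondary extinctions: 1.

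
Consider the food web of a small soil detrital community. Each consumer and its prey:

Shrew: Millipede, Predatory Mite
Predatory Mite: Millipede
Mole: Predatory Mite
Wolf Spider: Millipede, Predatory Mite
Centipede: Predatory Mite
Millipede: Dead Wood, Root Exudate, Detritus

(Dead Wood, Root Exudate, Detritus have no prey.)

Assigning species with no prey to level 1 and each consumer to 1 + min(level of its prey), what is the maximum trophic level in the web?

4

Basal resources (level 1): Dead Wood, Root Exudate, Detritus.
Following each consumer down to its lowest-level prey: Dead Wood → Millipede → Predatory Mite → Mole (levels 1 through 4).
All prey of Mole (Predatory Mite 3) are at level 3 or above, so Mole is at level 1 + 3 = 4.
Every consumer has at least one prey at level 3 or below, so none exceeds level 4.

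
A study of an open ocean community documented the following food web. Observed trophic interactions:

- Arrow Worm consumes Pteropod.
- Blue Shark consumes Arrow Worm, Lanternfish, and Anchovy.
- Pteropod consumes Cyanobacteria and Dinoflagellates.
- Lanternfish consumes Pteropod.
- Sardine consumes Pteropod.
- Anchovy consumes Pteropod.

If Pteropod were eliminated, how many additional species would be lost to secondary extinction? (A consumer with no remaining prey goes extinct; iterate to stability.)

5

Remove Pteropod.
Round 1: Arrow Worm (all prey gone), Sardine (all prey gone), Lanternfish (all prey gone), Anchovy (all prey gone) → extinct.
Round 2: Blue Shark (all prey gone) → extinct.
No further losses. Total secondary extinctions: 5.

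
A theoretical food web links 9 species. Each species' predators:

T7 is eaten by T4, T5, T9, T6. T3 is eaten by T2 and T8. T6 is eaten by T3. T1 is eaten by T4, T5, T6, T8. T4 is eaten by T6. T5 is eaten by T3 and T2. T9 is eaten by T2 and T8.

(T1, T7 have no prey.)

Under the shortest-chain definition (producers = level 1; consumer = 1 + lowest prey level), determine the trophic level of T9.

T7 is a producer → level 1.
T9 eats T7 → level 2.

Trophic level 2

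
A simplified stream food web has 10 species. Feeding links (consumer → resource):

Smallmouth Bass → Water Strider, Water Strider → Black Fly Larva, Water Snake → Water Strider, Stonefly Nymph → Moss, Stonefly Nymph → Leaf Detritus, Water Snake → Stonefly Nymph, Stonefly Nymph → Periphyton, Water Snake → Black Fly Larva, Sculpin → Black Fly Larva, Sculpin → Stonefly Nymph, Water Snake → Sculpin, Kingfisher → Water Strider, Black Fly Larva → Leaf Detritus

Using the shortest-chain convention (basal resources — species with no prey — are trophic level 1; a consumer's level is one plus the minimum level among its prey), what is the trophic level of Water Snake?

Leaf Detritus has no prey (basal) → level 1.
Black Fly Larva eats Leaf Detritus → level 2.
Water Snake eats Black Fly Larva → level 3.
No prey of Water Snake is below level 2, so 3 is the minimum.

Trophic level 3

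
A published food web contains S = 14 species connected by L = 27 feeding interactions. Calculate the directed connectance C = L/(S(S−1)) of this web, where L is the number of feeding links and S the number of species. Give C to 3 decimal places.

C = 0.148

The web has S = 14 species and L = 27 feeding links.
C = L / (S(S−1)) = 27 / 182 = 0.1484 ≈ 0.148.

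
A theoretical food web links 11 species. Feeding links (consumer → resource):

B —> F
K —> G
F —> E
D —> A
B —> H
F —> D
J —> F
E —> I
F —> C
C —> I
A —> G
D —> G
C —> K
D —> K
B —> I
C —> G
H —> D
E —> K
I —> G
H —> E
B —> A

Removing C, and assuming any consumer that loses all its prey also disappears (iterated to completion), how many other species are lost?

0

Remove C.
Every predator of it retains at least one other prey: F still has E, D.
No consumer loses all prey, so no secondary extinctions occur.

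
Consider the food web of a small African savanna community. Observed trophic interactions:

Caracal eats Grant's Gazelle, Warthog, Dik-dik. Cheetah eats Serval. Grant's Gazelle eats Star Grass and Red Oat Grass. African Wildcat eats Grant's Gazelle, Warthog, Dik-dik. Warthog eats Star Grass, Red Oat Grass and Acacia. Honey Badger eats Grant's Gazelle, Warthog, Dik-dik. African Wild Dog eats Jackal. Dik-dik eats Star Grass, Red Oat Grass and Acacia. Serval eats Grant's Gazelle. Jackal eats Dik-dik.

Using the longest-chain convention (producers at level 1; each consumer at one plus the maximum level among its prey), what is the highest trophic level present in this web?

Producers (level 1): Star Grass, Red Oat Grass, Acacia.
Star Grass → Grant's Gazelle → Serval → Cheetah gives Cheetah level 4.
No species has a prey at level 4, so no species reaches level 5.

4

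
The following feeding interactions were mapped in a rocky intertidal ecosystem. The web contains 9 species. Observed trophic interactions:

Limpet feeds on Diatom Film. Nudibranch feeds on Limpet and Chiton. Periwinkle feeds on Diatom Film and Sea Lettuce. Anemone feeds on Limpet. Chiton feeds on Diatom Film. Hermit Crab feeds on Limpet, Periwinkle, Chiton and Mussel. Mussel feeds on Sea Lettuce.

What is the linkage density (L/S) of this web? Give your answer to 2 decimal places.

There are L = 12 links among S = 9 species.
L/S = 12/9 = 1.3333 ≈ 1.33.

L/S = 1.33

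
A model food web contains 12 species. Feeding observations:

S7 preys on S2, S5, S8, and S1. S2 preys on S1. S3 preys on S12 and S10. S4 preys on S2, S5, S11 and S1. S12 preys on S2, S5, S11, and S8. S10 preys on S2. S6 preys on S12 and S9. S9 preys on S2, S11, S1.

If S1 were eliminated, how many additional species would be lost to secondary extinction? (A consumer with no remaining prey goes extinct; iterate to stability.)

2

Remove S1.
Round 1: S2 (all prey gone) → extinct.
Round 2: S10 (all prey gone) → extinct.
No further losses. Total secondary extinctions: 2.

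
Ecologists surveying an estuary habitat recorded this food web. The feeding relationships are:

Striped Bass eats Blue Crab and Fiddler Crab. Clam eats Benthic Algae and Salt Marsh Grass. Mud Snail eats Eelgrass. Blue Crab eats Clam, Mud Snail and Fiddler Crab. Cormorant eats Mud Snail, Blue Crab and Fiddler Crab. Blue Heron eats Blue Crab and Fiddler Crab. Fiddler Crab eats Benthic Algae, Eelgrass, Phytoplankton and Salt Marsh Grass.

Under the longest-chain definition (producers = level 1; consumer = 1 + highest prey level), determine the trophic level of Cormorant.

Trophic level 4

Benthic Algae is a producer → level 1.
Fiddler Crab eats Benthic Algae (level 1); other prey at levels: Eelgrass 1, Phytoplankton 1, Salt Marsh Grass 1 → level 2.
Blue Crab eats Fiddler Crab (level 2); other prey at levels: Clam 2, Mud Snail 2 → level 3.
Cormorant eats Blue Crab (level 3); other prey at levels: Fiddler Crab 2, Mud Snail 2 → level 4.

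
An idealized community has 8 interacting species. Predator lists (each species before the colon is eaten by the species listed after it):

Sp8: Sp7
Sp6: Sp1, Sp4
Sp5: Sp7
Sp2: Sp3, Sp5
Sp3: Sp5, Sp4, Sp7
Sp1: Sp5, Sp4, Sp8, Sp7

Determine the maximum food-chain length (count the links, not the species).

3 links

One longest chain: Sp2 → Sp3 → Sp5 → Sp7.
It has 4 species and 3 links.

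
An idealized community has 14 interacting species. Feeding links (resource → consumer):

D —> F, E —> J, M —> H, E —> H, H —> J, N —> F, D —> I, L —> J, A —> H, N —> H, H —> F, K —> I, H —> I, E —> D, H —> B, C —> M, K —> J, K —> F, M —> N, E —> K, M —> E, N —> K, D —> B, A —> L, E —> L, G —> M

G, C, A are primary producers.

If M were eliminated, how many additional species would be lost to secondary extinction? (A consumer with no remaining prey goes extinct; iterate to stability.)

4

Remove M.
Round 1: N (all prey gone), E (all prey gone) → extinct.
Round 2: D (all prey gone), K (all prey gone) → extinct.
No further losses. Total secondary extinctions: 4.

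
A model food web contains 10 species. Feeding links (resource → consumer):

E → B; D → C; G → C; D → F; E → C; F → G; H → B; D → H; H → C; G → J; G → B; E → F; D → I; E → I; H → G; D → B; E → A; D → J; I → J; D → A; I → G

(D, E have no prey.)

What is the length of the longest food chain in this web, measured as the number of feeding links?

One longest chain: D → H → G → B.
It has 4 species and 3 links.

3 links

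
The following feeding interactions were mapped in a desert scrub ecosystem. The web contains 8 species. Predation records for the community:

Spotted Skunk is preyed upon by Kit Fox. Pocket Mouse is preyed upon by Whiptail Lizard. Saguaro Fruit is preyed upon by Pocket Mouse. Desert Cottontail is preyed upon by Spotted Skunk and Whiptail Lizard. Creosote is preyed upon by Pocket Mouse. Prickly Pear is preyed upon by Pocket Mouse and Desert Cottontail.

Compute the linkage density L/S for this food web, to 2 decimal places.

L/S = 1.00

There are L = 8 links among S = 8 species.
L/S = 8/8 = 1.0000 ≈ 1.00.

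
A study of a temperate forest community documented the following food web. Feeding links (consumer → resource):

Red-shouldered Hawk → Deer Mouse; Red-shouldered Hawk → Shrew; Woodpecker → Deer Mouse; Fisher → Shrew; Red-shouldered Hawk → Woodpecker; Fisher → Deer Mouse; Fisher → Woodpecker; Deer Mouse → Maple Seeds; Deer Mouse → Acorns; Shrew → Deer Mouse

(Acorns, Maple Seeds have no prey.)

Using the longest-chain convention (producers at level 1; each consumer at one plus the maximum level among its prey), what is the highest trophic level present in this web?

4

Producers (level 1): Acorns, Maple Seeds.
Acorns → Deer Mouse → Woodpecker → Red-shouldered Hawk gives Red-shouldered Hawk level 4.
No species has a prey at level 4, so no species reaches level 5.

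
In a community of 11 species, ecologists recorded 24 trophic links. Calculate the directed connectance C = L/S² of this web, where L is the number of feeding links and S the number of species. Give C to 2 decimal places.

C = 0.20

The web has S = 11 species and L = 24 feeding links.
C = L / S² = 24 / 121 = 0.1983 ≈ 0.20.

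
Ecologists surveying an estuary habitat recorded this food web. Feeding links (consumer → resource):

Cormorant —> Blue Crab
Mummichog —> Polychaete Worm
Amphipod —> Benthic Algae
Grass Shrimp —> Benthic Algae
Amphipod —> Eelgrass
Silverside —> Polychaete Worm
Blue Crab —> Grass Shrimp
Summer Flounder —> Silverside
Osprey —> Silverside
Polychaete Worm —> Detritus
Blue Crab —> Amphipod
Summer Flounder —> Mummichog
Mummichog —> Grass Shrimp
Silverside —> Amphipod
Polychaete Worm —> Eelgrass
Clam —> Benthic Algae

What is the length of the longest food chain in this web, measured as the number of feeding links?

One longest chain: Benthic Algae → Amphipod → Blue Crab → Cormorant.
It has 4 species and 3 links.

3 links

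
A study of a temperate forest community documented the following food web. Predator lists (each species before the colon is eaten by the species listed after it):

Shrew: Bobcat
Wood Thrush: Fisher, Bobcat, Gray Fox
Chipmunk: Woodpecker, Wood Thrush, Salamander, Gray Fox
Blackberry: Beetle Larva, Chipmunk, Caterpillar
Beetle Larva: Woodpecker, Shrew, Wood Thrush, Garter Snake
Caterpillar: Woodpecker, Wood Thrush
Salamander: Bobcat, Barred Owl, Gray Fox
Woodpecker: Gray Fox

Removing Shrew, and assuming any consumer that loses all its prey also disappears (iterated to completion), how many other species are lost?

Remove Shrew.
Every predator of it retains at least one other prey: Bobcat still has Wood Thrush, Salamander.
No consumer loses all prey, so no secondary extinctions occur.

0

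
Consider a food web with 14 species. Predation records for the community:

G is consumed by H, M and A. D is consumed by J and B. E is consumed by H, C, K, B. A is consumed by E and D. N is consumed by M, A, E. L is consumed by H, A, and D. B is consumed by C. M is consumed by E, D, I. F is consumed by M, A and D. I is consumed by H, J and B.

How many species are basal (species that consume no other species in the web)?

4

Basal species (no prey listed): G, F, L, N.
Count: 4.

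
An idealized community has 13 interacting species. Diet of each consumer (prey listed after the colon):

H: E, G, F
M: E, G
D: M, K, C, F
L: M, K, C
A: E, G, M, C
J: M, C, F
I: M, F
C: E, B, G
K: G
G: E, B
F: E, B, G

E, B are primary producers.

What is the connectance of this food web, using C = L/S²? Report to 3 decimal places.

The web has S = 13 species and L = 30 feeding links.
C = L / S² = 30 / 169 = 0.1775 ≈ 0.178.

C = 0.178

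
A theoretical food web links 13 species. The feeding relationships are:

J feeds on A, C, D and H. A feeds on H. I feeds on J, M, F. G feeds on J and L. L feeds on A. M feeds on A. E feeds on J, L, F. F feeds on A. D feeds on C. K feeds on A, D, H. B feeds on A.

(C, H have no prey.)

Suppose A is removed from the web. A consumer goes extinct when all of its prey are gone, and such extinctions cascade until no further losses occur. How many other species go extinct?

Remove A.
Round 1: M (all prey gone), F (all prey gone), B (all prey gone), L (all prey gone) → extinct.
No further losses. Total secondary extinctions: 4.

4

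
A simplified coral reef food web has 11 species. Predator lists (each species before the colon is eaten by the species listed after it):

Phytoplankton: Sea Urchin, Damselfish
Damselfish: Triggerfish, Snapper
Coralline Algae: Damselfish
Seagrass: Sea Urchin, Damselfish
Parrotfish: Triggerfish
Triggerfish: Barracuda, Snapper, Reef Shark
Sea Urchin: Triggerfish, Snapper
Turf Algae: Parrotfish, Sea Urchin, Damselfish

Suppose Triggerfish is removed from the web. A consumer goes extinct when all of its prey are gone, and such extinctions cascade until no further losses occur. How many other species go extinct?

Remove Triggerfish.
Round 1: Barracuda (all prey gone), Reef Shark (all prey gone) → extinct.
No further losses. Total secondary extinctions: 2.

2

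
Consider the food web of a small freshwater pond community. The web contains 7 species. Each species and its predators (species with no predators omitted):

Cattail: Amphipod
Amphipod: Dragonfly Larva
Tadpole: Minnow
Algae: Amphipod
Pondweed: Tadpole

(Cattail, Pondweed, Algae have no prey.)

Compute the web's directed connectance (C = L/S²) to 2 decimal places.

C = 0.10

The web has S = 7 species and L = 5 feeding links.
C = L / S² = 5 / 49 = 0.1020 ≈ 0.10.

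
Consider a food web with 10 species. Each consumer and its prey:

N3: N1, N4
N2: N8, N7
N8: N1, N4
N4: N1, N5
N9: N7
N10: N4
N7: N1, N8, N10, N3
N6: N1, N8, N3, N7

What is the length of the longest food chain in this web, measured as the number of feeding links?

One longest chain: N1 → N4 → N8 → N7 → N2.
It has 5 species and 4 links.

4 links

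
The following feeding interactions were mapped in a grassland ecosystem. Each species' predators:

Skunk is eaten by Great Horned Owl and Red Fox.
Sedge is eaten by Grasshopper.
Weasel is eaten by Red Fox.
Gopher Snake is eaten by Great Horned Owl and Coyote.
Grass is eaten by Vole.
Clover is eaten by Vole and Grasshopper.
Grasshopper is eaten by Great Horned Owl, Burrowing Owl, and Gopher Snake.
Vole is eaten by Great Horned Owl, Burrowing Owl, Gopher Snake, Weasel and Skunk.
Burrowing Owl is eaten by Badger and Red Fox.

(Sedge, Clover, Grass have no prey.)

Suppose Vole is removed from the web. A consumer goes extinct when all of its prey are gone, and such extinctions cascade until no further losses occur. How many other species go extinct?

Remove Vole.
Round 1: Skunk (all prey gone), Weasel (all prey gone) → extinct.
No further losses. Total secondary extinctions: 2.

2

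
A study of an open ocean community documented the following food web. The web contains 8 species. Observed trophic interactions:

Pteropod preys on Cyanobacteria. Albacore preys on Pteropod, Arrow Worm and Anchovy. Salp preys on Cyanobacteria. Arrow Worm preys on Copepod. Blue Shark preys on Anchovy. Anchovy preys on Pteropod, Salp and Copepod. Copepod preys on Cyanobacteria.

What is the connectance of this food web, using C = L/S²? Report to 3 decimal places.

C = 0.172

The web has S = 8 species and L = 11 feeding links.
C = L / S² = 11 / 64 = 0.1719 ≈ 0.172.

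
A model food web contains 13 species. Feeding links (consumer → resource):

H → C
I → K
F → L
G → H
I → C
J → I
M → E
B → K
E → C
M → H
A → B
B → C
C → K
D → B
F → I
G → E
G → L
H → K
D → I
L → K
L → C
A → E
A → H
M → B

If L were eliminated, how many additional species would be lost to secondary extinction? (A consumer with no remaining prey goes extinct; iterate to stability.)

Remove L.
Every predator of it retains at least one other prey: F still has I; G still has E, H.
No consumer loses all prey, so no secondary extinctions occur.

0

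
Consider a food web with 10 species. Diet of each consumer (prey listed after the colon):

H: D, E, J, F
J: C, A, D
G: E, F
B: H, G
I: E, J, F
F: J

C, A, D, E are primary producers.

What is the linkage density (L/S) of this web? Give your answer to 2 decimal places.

L/S = 1.50

There are L = 15 links among S = 10 species.
L/S = 15/10 = 1.5000 ≈ 1.50.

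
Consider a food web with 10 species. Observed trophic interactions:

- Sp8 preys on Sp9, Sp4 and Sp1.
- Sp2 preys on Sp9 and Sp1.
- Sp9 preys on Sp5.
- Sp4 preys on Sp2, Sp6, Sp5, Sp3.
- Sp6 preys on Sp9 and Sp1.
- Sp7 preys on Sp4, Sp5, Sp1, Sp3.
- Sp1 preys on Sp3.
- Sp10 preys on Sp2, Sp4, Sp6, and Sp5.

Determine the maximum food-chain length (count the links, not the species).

4 links

One longest chain: Sp3 → Sp1 → Sp6 → Sp4 → Sp10.
It has 5 species and 4 links.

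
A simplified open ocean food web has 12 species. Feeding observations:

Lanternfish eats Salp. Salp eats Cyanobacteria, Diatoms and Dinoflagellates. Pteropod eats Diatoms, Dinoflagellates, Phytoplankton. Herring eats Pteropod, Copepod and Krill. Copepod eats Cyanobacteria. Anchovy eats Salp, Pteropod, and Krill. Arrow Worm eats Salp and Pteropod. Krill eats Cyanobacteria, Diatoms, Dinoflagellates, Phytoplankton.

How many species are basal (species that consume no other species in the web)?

4

Basal species (no prey listed): Phytoplankton, Cyanobacteria, Dinoflagellates, Diatoms.
Count: 4.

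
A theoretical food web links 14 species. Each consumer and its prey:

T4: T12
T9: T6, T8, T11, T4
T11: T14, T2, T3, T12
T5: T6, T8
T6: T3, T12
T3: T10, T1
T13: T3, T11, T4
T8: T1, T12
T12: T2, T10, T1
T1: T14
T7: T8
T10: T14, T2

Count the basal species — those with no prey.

2

Basal species (no prey listed): T14, T2.
Count: 2.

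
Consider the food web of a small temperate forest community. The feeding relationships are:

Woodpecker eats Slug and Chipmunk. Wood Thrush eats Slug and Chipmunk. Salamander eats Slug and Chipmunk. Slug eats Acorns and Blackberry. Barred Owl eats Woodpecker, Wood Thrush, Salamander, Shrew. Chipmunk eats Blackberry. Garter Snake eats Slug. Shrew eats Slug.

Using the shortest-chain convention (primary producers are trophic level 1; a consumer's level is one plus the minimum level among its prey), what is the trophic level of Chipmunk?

Trophic level 2

Blackberry is a producer → level 1.
Chipmunk eats Blackberry → level 2.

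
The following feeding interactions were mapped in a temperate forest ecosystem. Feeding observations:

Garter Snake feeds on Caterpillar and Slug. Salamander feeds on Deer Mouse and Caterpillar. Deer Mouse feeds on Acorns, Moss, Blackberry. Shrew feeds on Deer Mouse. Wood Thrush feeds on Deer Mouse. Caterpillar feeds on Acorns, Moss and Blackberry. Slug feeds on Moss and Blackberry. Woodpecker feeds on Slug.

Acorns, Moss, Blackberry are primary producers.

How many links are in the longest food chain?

One longest chain: Moss → Slug → Woodpecker.
It has 3 species and 2 links.

2 links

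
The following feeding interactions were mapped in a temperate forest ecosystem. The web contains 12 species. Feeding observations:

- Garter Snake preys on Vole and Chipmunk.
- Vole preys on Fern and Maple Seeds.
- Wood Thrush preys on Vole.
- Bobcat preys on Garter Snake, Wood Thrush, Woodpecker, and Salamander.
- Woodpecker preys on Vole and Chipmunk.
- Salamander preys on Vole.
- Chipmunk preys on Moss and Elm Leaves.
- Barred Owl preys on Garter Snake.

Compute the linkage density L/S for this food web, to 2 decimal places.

There are L = 15 links among S = 12 species.
L/S = 15/12 = 1.2500 ≈ 1.25.

L/S = 1.25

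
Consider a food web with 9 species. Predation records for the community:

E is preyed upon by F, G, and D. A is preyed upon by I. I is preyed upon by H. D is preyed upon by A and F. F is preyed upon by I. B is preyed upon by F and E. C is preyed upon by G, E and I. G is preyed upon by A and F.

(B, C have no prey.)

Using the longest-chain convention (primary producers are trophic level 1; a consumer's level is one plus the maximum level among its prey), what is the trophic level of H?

B is a producer → level 1.
E eats B (level 1); other prey at levels: C 1 → level 2.
G eats E (level 2); other prey at levels: C 1 → level 3.
A eats G (level 3); other prey at levels: D 3 → level 4.
I eats A (level 4); other prey at levels: C 1, F 4 → level 5.
H eats I → level 6.

Trophic level 6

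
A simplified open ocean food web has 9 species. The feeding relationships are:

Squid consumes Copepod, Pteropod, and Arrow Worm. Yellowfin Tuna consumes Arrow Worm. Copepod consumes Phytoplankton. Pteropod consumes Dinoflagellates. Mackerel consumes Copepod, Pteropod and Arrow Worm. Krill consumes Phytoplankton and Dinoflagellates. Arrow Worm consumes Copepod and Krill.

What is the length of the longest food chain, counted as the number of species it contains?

One longest chain: Dinoflagellates → Krill → Arrow Worm → Squid.
It has 4 species and 3 links.

4 species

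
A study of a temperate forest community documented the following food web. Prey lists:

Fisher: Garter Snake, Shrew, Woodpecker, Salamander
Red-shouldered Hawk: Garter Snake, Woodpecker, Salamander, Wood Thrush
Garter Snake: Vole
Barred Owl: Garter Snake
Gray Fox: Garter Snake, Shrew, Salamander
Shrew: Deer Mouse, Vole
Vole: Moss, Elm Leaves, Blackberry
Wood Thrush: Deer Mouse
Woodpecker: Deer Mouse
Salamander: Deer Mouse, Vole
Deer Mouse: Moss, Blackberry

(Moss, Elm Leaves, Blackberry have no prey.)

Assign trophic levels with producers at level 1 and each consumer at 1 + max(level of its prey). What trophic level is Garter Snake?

Moss is a producer → level 1.
Vole eats Moss (level 1); other prey at levels: Elm Leaves 1, Blackberry 1 → level 2.
Garter Snake eats Vole → level 3.

Trophic level 3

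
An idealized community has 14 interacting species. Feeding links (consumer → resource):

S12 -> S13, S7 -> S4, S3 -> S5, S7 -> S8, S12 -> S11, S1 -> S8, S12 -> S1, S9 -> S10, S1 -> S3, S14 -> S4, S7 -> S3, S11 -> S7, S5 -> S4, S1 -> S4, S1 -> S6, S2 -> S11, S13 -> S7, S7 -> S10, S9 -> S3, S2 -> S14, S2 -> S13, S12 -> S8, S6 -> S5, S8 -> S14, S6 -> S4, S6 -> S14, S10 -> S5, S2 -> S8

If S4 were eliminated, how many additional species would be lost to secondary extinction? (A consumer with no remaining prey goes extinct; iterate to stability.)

13

Remove S4.
Round 1: S5 (all prey gone), S14 (all prey gone) → extinct.
Round 2: S8 (all prey gone), S6 (all prey gone), S10 (all prey gone), S3 (all prey gone) → extinct.
Round 3: S7 (all prey gone), S1 (all prey gone), S9 (all prey gone) → extinct.
Round 4: S13 (all prey gone), S11 (all prey gone) → extinct.
Round 5: S2 (all prey gone), S12 (all prey gone) → extinct.
No further losses. Total secondary extinctions: 13.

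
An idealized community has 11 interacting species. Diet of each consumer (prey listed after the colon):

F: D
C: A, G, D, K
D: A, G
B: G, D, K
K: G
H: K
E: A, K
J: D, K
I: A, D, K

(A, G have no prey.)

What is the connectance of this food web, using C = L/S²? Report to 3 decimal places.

The web has S = 11 species and L = 19 feeding links.
C = L / S² = 19 / 121 = 0.1570 ≈ 0.157.

C = 0.157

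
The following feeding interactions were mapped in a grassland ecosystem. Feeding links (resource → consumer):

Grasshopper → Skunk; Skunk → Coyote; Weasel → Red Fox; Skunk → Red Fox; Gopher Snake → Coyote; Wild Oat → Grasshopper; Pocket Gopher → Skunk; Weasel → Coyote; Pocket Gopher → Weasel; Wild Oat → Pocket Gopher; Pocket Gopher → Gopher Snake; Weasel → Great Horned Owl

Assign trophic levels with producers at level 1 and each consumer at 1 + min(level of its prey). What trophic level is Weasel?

Trophic level 3

Wild Oat is a producer → level 1.
Pocket Gopher eats Wild Oat → level 2.
Weasel eats Pocket Gopher → level 3.
No prey of Weasel is below level 2, so 3 is the minimum.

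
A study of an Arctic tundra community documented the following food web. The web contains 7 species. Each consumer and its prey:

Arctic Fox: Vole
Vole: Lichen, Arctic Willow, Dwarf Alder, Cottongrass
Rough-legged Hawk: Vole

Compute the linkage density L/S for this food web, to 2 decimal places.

L/S = 0.86

There are L = 6 links among S = 7 species.
L/S = 6/7 = 0.8571 ≈ 0.86.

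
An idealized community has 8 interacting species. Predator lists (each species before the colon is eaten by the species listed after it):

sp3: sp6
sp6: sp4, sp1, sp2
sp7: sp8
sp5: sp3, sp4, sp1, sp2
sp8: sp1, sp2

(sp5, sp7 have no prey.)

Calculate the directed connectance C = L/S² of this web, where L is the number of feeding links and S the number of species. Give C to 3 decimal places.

C = 0.172

The web has S = 8 species and L = 11 feeding links.
C = L / S² = 11 / 64 = 0.1719 ≈ 0.172.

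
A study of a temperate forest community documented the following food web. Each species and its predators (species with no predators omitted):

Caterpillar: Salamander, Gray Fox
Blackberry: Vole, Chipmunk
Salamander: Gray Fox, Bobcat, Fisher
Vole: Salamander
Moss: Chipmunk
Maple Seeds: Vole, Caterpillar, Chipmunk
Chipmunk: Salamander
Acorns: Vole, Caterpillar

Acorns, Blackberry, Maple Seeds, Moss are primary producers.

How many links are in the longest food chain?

3 links

One longest chain: Acorns → Vole → Salamander → Gray Fox.
It has 4 species and 3 links.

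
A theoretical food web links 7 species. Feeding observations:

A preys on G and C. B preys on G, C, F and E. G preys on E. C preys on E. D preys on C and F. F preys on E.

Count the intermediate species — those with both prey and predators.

Intermediate species (has both prey and predators): G, C, F.
Count: 3.

3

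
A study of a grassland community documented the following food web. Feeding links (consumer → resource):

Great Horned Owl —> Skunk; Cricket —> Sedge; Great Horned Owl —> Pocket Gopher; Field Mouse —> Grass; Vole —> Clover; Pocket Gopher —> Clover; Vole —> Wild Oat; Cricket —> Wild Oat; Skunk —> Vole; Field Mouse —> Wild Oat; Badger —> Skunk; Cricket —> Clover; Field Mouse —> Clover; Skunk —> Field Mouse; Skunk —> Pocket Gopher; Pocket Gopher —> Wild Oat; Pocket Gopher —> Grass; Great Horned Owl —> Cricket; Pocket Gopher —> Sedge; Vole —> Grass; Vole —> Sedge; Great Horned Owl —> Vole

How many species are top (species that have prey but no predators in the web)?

2

Top species (has prey, but nothing eats it): Great Horned Owl, Badger.
Count: 2.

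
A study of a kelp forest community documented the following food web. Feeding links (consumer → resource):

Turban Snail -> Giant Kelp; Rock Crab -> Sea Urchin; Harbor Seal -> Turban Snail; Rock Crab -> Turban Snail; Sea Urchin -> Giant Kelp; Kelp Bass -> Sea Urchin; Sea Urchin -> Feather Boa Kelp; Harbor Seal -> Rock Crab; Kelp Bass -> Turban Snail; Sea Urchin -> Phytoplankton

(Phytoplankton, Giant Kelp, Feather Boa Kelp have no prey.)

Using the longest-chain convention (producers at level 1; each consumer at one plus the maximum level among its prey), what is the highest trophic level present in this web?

Producers (level 1): Phytoplankton, Giant Kelp, Feather Boa Kelp.
Giant Kelp → Turban Snail → Rock Crab → Harbor Seal gives Harbor Seal level 4.
No species has a prey at level 4, so no species reaches level 5.

4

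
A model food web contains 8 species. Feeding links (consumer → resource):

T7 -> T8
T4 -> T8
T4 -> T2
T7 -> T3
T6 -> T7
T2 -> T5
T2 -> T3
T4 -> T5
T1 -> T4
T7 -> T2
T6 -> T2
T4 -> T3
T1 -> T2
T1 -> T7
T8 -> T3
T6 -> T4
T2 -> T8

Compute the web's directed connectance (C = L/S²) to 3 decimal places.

The web has S = 8 species and L = 17 feeding links.
C = L / S² = 17 / 64 = 0.2656 ≈ 0.266.

C = 0.266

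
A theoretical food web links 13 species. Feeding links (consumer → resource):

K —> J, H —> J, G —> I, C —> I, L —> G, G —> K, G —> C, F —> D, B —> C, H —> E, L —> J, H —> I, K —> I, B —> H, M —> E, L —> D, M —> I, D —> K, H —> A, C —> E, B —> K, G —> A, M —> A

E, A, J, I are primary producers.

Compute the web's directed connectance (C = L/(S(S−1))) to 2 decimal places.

C = 0.15

The web has S = 13 species and L = 23 feeding links.
C = L / (S(S−1)) = 23 / 156 = 0.1474 ≈ 0.15.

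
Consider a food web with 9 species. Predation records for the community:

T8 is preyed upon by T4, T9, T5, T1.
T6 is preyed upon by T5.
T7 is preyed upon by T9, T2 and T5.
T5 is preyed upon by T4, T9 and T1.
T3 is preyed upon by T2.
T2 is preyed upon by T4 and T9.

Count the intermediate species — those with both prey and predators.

2

Intermediate species (has both prey and predators): T5, T2.
Count: 2.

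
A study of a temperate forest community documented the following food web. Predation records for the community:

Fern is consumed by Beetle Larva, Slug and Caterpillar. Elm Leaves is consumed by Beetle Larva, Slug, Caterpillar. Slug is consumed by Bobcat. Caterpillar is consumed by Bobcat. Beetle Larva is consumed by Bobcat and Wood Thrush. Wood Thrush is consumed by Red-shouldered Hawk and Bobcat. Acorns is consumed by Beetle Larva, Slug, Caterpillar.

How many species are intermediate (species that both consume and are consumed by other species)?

Intermediate species (has both prey and predators): Slug, Beetle Larva, Caterpillar, Wood Thrush.
Count: 4.

4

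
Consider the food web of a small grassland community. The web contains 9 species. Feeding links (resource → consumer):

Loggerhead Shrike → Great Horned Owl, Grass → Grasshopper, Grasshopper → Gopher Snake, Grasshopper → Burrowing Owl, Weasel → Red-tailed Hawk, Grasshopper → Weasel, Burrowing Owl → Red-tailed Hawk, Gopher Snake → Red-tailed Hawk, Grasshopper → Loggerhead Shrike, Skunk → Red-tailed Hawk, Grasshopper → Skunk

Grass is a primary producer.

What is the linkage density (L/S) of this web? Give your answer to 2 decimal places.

L/S = 1.22

There are L = 11 links among S = 9 species.
L/S = 11/9 = 1.2222 ≈ 1.22.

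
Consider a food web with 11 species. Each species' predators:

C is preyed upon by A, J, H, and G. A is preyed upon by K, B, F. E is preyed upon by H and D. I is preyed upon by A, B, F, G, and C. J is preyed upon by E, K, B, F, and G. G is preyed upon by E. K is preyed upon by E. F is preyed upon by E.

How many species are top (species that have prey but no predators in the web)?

3

Top species (has prey, but nothing eats it): B, H, D.
Count: 3.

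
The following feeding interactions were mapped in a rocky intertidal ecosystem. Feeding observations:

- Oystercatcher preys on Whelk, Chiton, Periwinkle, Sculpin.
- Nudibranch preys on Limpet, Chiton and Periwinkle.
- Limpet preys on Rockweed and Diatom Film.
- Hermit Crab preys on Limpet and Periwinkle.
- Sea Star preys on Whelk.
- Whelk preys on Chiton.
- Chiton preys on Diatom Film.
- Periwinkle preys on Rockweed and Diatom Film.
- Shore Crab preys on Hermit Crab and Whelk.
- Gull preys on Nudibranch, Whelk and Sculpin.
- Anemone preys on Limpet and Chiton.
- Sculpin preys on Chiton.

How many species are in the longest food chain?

4 species

One longest chain: Diatom Film → Limpet → Hermit Crab → Shore Crab.
It has 4 species and 3 links.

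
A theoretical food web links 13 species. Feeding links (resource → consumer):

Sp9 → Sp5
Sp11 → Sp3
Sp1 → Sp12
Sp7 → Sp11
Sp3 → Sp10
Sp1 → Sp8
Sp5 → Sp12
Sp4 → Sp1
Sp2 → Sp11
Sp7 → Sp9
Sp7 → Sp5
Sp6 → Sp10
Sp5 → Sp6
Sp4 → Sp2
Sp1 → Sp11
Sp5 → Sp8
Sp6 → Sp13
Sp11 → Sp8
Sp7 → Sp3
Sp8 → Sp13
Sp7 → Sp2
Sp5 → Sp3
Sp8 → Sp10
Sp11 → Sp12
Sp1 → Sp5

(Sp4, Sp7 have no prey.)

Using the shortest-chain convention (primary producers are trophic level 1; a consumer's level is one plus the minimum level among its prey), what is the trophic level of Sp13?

Sp4 is a producer → level 1.
Sp1 eats Sp4 → level 2.
Sp8 eats Sp1 → level 3.
Sp13 eats Sp8 → level 4.
No prey of Sp13 is below level 3, so 4 is the minimum.

Trophic level 4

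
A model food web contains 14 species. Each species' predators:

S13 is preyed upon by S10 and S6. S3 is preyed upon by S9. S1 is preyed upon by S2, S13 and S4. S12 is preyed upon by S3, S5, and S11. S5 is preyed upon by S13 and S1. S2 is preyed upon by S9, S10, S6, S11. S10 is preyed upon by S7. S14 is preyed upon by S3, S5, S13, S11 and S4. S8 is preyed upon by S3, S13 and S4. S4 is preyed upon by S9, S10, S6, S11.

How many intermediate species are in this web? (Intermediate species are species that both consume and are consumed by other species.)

7

Intermediate species (has both prey and predators): S5, S3, S1, S4, S2, S13, S10.
Count: 7.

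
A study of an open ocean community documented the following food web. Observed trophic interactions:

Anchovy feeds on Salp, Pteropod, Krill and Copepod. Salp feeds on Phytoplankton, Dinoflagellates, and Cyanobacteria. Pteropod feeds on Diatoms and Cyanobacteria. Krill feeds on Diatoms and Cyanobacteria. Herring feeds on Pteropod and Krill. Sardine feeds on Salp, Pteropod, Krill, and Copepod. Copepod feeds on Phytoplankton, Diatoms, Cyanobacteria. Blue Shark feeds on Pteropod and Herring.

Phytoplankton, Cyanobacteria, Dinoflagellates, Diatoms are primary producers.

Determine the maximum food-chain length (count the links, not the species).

One longest chain: Cyanobacteria → Pteropod → Herring → Blue Shark.
It has 4 species and 3 links.

3 links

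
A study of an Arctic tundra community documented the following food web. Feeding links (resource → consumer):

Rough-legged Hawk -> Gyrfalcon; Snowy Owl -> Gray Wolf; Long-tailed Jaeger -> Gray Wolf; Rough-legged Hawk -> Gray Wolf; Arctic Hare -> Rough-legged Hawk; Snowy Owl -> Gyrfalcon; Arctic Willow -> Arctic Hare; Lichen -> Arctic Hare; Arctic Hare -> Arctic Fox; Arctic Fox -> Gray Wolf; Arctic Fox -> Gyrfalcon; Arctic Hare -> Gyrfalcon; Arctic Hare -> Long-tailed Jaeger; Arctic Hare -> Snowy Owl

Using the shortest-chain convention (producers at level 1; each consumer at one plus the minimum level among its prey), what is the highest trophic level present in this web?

4

Producers (level 1): Arctic Willow, Lichen.
Following each consumer down to its lowest-level prey: Arctic Willow → Arctic Hare → Arctic Fox → Gray Wolf (levels 1 through 4).
All prey of Gray Wolf (Arctic Fox 3, Long-tailed Jaeger 3, Rough-legged Hawk 3, Snowy Owl 3) are at level 3 or above, so Gray Wolf is at level 1 + 3 = 4.
Every consumer has at least one prey at level 3 or below, so none exceeds level 4.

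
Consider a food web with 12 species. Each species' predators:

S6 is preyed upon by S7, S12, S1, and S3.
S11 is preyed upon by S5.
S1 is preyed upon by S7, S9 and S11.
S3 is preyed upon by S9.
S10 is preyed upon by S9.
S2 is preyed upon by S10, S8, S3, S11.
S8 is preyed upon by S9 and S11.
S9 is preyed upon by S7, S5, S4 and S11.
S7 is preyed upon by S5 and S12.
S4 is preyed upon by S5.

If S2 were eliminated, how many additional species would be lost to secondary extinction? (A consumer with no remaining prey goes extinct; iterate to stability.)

2

Remove S2.
Round 1: S10 (all prey gone), S8 (all prey gone) → extinct.
No further losses. Total secondary extinctions: 2.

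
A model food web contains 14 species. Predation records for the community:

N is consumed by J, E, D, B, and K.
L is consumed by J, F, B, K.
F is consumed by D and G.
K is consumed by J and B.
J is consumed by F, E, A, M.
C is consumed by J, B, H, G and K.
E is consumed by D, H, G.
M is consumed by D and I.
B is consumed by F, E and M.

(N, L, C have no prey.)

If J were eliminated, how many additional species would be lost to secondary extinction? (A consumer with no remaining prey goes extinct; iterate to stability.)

1

Remove J.
Round 1: A (all prey gone) → extinct.
No further losses. Total secondary extinctions: 1.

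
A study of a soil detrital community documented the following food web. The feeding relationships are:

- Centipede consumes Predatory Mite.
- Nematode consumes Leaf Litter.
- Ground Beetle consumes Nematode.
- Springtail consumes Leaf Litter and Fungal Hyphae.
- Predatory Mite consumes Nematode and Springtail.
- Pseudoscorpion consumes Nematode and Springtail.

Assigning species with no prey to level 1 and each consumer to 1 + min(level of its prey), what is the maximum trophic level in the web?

4

Basal resources (level 1): Leaf Litter, Fungal Hyphae.
Following each consumer down to its lowest-level prey: Leaf Litter → Springtail → Predatory Mite → Centipede (levels 1 through 4).
All prey of Centipede (Predatory Mite 3) are at level 3 or above, so Centipede is at level 1 + 3 = 4.
Every consumer has at least one prey at level 3 or below, so none exceeds level 4.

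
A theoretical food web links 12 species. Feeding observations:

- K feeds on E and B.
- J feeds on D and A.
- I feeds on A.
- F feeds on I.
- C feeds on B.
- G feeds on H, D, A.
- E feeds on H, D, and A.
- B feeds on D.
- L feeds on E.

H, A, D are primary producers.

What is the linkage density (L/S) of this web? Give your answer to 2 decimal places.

L/S = 1.25

There are L = 15 links among S = 12 species.
L/S = 15/12 = 1.2500 ≈ 1.25.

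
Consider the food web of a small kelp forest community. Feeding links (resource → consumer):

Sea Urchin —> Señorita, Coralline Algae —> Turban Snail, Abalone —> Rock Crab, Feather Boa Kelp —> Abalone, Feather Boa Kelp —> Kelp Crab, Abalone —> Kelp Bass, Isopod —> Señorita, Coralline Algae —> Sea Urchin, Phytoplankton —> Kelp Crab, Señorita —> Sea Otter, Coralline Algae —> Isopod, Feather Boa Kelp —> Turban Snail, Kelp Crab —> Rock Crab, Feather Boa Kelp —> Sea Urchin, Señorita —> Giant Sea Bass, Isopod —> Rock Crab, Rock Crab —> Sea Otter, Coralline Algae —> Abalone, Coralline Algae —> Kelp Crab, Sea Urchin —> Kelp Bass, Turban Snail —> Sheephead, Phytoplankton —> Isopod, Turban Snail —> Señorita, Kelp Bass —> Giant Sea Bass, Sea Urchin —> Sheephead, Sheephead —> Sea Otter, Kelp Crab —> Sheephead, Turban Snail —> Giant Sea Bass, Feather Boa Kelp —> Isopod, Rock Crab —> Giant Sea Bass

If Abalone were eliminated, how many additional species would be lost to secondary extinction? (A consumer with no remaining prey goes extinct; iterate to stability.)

0

Remove Abalone.
Every predator of it retains at least one other prey: Kelp Bass still has Sea Urchin; Rock Crab still has Kelp Crab, Isopod.
No consumer loses all prey, so no secondary extinctions occur.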